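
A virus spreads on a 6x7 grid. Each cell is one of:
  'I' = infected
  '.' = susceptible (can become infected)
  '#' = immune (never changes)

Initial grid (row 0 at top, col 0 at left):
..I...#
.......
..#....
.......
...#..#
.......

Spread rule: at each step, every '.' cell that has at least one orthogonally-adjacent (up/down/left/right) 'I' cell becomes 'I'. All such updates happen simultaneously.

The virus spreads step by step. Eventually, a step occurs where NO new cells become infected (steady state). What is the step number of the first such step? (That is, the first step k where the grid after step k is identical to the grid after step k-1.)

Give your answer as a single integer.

Answer: 10

Derivation:
Step 0 (initial): 1 infected
Step 1: +3 new -> 4 infected
Step 2: +4 new -> 8 infected
Step 3: +5 new -> 13 infected
Step 4: +5 new -> 18 infected
Step 5: +6 new -> 24 infected
Step 6: +6 new -> 30 infected
Step 7: +5 new -> 35 infected
Step 8: +2 new -> 37 infected
Step 9: +1 new -> 38 infected
Step 10: +0 new -> 38 infected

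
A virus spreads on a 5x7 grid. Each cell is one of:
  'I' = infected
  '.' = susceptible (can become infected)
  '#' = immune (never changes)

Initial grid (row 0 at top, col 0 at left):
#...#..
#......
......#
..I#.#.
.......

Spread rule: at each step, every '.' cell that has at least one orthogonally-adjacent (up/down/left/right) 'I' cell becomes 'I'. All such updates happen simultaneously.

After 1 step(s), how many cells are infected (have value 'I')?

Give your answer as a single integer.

Answer: 4

Derivation:
Step 0 (initial): 1 infected
Step 1: +3 new -> 4 infected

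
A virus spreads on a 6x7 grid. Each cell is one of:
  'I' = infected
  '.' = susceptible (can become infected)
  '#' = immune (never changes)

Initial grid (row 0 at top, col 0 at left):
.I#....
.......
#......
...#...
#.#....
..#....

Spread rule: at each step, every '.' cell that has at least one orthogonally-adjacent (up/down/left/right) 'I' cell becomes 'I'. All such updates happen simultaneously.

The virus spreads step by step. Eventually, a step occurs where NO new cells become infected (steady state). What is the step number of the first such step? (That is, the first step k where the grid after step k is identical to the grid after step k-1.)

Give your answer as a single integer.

Step 0 (initial): 1 infected
Step 1: +2 new -> 3 infected
Step 2: +3 new -> 6 infected
Step 3: +3 new -> 9 infected
Step 4: +6 new -> 15 infected
Step 5: +4 new -> 19 infected
Step 6: +5 new -> 24 infected
Step 7: +4 new -> 28 infected
Step 8: +4 new -> 32 infected
Step 9: +3 new -> 35 infected
Step 10: +1 new -> 36 infected
Step 11: +0 new -> 36 infected

Answer: 11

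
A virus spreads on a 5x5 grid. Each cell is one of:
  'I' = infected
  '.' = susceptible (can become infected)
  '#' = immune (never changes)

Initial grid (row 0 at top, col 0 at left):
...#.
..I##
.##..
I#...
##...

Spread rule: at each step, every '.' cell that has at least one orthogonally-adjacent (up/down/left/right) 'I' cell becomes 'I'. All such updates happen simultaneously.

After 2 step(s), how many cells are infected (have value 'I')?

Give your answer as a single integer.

Step 0 (initial): 2 infected
Step 1: +3 new -> 5 infected
Step 2: +2 new -> 7 infected

Answer: 7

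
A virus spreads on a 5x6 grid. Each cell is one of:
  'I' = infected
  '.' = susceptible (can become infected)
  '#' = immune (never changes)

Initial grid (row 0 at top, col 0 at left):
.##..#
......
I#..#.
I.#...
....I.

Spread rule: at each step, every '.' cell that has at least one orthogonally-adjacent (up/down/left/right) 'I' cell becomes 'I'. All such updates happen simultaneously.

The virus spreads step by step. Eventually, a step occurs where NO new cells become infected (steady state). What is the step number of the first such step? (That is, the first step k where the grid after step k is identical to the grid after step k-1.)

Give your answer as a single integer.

Step 0 (initial): 3 infected
Step 1: +6 new -> 9 infected
Step 2: +6 new -> 15 infected
Step 3: +3 new -> 18 infected
Step 4: +3 new -> 21 infected
Step 5: +2 new -> 23 infected
Step 6: +1 new -> 24 infected
Step 7: +0 new -> 24 infected

Answer: 7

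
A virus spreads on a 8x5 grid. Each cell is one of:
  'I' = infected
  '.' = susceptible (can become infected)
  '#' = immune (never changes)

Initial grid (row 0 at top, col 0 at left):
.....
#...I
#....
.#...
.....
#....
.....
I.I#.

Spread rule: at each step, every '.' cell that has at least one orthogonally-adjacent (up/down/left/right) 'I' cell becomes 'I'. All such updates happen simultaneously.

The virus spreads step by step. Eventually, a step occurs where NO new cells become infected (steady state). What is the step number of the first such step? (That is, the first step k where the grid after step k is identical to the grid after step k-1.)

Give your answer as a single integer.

Answer: 7

Derivation:
Step 0 (initial): 3 infected
Step 1: +6 new -> 9 infected
Step 2: +7 new -> 16 infected
Step 3: +9 new -> 25 infected
Step 4: +7 new -> 32 infected
Step 5: +2 new -> 34 infected
Step 6: +1 new -> 35 infected
Step 7: +0 new -> 35 infected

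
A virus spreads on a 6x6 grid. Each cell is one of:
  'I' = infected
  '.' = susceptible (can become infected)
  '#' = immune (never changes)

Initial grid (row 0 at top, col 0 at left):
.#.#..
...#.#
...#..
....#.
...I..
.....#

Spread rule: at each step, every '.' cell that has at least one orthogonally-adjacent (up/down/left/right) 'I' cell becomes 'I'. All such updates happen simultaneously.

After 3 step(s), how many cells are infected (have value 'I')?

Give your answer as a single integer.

Answer: 15

Derivation:
Step 0 (initial): 1 infected
Step 1: +4 new -> 5 infected
Step 2: +5 new -> 10 infected
Step 3: +5 new -> 15 infected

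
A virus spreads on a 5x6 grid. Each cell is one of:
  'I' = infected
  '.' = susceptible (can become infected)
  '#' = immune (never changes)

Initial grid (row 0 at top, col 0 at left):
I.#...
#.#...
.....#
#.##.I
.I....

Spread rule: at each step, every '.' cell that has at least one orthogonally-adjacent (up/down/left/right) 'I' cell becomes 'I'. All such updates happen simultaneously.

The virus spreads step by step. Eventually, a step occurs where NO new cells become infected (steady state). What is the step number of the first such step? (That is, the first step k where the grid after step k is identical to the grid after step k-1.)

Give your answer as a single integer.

Step 0 (initial): 3 infected
Step 1: +6 new -> 9 infected
Step 2: +5 new -> 14 infected
Step 3: +4 new -> 18 infected
Step 4: +3 new -> 21 infected
Step 5: +2 new -> 23 infected
Step 6: +0 new -> 23 infected

Answer: 6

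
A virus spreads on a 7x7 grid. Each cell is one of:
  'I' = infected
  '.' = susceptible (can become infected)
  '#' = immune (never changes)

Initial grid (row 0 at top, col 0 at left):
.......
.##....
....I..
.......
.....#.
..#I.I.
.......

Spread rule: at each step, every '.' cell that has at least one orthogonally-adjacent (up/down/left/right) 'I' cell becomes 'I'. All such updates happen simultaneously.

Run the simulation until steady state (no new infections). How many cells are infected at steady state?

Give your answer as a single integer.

Answer: 45

Derivation:
Step 0 (initial): 3 infected
Step 1: +9 new -> 12 infected
Step 2: +13 new -> 25 infected
Step 3: +8 new -> 33 infected
Step 4: +7 new -> 40 infected
Step 5: +4 new -> 44 infected
Step 6: +1 new -> 45 infected
Step 7: +0 new -> 45 infected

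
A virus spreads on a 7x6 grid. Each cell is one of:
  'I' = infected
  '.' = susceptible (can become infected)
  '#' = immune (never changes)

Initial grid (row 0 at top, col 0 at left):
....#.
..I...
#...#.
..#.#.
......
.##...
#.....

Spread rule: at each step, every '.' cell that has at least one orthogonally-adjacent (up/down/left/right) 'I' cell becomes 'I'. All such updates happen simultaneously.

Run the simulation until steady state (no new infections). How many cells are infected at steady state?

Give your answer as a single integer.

Step 0 (initial): 1 infected
Step 1: +4 new -> 5 infected
Step 2: +6 new -> 11 infected
Step 3: +4 new -> 15 infected
Step 4: +5 new -> 20 infected
Step 5: +5 new -> 25 infected
Step 6: +4 new -> 29 infected
Step 7: +3 new -> 32 infected
Step 8: +2 new -> 34 infected
Step 9: +0 new -> 34 infected

Answer: 34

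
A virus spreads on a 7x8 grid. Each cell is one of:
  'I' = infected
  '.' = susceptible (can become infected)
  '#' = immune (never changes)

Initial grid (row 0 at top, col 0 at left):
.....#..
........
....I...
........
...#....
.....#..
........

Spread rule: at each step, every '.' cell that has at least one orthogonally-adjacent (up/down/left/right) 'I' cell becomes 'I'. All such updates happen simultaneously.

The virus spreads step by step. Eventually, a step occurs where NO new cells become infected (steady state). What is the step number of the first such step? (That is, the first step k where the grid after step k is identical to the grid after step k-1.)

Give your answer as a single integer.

Step 0 (initial): 1 infected
Step 1: +4 new -> 5 infected
Step 2: +8 new -> 13 infected
Step 3: +9 new -> 22 infected
Step 4: +11 new -> 33 infected
Step 5: +10 new -> 43 infected
Step 6: +6 new -> 49 infected
Step 7: +3 new -> 52 infected
Step 8: +1 new -> 53 infected
Step 9: +0 new -> 53 infected

Answer: 9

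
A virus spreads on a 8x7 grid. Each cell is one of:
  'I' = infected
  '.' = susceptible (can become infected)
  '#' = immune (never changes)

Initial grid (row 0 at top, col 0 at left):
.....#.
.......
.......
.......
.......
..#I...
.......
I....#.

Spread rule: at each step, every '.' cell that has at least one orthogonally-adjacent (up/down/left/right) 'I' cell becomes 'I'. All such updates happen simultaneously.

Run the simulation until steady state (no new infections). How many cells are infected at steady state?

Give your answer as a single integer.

Step 0 (initial): 2 infected
Step 1: +5 new -> 7 infected
Step 2: +10 new -> 17 infected
Step 3: +10 new -> 27 infected
Step 4: +8 new -> 35 infected
Step 5: +8 new -> 43 infected
Step 6: +6 new -> 49 infected
Step 7: +3 new -> 52 infected
Step 8: +1 new -> 53 infected
Step 9: +0 new -> 53 infected

Answer: 53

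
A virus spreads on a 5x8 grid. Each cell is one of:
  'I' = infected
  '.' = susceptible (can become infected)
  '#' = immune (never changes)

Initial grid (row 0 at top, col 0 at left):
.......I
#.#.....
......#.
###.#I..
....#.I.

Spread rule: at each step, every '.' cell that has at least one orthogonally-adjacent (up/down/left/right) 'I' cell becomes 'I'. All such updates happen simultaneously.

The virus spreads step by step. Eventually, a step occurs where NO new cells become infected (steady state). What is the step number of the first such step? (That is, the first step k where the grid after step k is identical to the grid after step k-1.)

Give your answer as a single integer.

Step 0 (initial): 3 infected
Step 1: +6 new -> 9 infected
Step 2: +6 new -> 15 infected
Step 3: +3 new -> 18 infected
Step 4: +4 new -> 22 infected
Step 5: +3 new -> 25 infected
Step 6: +4 new -> 29 infected
Step 7: +2 new -> 31 infected
Step 8: +1 new -> 32 infected
Step 9: +0 new -> 32 infected

Answer: 9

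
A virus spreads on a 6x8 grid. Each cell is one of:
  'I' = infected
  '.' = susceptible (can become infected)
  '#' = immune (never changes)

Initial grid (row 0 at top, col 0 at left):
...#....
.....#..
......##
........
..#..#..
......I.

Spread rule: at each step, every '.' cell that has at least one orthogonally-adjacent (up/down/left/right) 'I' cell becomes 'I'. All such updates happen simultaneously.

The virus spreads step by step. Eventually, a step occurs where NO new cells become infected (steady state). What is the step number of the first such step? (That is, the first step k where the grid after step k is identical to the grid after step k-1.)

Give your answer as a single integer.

Answer: 12

Derivation:
Step 0 (initial): 1 infected
Step 1: +3 new -> 4 infected
Step 2: +3 new -> 7 infected
Step 3: +4 new -> 11 infected
Step 4: +4 new -> 15 infected
Step 5: +3 new -> 18 infected
Step 6: +5 new -> 23 infected
Step 7: +5 new -> 28 infected
Step 8: +4 new -> 32 infected
Step 9: +4 new -> 36 infected
Step 10: +4 new -> 40 infected
Step 11: +2 new -> 42 infected
Step 12: +0 new -> 42 infected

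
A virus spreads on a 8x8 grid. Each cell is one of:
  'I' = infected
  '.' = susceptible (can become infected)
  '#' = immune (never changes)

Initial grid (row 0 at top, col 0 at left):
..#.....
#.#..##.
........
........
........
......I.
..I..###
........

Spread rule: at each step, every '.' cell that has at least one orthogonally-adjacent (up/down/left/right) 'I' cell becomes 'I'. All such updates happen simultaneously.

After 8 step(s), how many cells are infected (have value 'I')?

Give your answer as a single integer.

Answer: 56

Derivation:
Step 0 (initial): 2 infected
Step 1: +7 new -> 9 infected
Step 2: +11 new -> 20 infected
Step 3: +10 new -> 30 infected
Step 4: +8 new -> 38 infected
Step 5: +6 new -> 44 infected
Step 6: +6 new -> 50 infected
Step 7: +4 new -> 54 infected
Step 8: +2 new -> 56 infected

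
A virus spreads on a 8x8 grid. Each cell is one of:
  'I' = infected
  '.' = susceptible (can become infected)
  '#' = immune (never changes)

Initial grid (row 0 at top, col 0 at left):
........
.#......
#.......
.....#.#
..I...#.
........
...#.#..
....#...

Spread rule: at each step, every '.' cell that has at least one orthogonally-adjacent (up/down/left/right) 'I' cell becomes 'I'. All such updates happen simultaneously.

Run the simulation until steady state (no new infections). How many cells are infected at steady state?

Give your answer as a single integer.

Step 0 (initial): 1 infected
Step 1: +4 new -> 5 infected
Step 2: +8 new -> 13 infected
Step 3: +10 new -> 23 infected
Step 4: +8 new -> 31 infected
Step 5: +6 new -> 37 infected
Step 6: +6 new -> 43 infected
Step 7: +8 new -> 51 infected
Step 8: +4 new -> 55 infected
Step 9: +1 new -> 56 infected
Step 10: +0 new -> 56 infected

Answer: 56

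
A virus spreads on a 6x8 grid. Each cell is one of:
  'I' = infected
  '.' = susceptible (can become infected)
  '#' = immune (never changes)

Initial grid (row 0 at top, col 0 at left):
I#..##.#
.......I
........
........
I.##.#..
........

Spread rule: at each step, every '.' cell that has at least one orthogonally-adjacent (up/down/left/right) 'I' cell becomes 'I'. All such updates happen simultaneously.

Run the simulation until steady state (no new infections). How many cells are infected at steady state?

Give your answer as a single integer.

Step 0 (initial): 3 infected
Step 1: +6 new -> 9 infected
Step 2: +8 new -> 17 infected
Step 3: +8 new -> 25 infected
Step 4: +9 new -> 34 infected
Step 5: +5 new -> 39 infected
Step 6: +2 new -> 41 infected
Step 7: +0 new -> 41 infected

Answer: 41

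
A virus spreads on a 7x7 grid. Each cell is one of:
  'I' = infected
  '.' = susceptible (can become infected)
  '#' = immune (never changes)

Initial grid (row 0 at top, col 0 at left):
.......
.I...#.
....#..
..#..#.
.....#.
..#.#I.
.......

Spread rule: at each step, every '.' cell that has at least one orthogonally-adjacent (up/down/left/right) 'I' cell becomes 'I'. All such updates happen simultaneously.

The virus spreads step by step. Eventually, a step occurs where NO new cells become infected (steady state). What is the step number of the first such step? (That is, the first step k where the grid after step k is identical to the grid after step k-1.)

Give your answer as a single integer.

Answer: 7

Derivation:
Step 0 (initial): 2 infected
Step 1: +6 new -> 8 infected
Step 2: +9 new -> 17 infected
Step 3: +7 new -> 24 infected
Step 4: +8 new -> 32 infected
Step 5: +7 new -> 39 infected
Step 6: +3 new -> 42 infected
Step 7: +0 new -> 42 infected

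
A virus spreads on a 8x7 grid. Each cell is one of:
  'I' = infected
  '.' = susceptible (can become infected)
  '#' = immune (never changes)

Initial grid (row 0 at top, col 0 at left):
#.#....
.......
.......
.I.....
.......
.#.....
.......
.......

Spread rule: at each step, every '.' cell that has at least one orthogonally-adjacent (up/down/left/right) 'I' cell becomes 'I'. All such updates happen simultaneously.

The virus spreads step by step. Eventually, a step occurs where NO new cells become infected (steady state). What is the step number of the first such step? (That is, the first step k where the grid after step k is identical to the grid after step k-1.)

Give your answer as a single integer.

Answer: 10

Derivation:
Step 0 (initial): 1 infected
Step 1: +4 new -> 5 infected
Step 2: +6 new -> 11 infected
Step 3: +8 new -> 19 infected
Step 4: +7 new -> 26 infected
Step 5: +10 new -> 36 infected
Step 6: +8 new -> 44 infected
Step 7: +5 new -> 49 infected
Step 8: +3 new -> 52 infected
Step 9: +1 new -> 53 infected
Step 10: +0 new -> 53 infected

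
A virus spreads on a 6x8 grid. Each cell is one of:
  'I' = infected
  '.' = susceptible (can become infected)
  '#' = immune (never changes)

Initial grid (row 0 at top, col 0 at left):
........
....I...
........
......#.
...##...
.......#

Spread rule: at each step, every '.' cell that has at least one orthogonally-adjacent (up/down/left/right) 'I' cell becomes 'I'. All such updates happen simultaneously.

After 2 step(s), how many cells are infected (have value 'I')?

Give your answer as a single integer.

Answer: 12

Derivation:
Step 0 (initial): 1 infected
Step 1: +4 new -> 5 infected
Step 2: +7 new -> 12 infected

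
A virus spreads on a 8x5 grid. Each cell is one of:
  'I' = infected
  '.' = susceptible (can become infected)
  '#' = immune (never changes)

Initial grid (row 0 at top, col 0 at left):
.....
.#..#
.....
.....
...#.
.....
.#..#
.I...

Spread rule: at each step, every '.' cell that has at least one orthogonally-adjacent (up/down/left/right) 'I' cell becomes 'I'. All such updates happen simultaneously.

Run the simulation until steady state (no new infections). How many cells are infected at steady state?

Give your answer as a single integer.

Answer: 35

Derivation:
Step 0 (initial): 1 infected
Step 1: +2 new -> 3 infected
Step 2: +3 new -> 6 infected
Step 3: +4 new -> 10 infected
Step 4: +4 new -> 14 infected
Step 5: +4 new -> 18 infected
Step 6: +5 new -> 23 infected
Step 7: +5 new -> 28 infected
Step 8: +4 new -> 32 infected
Step 9: +2 new -> 34 infected
Step 10: +1 new -> 35 infected
Step 11: +0 new -> 35 infected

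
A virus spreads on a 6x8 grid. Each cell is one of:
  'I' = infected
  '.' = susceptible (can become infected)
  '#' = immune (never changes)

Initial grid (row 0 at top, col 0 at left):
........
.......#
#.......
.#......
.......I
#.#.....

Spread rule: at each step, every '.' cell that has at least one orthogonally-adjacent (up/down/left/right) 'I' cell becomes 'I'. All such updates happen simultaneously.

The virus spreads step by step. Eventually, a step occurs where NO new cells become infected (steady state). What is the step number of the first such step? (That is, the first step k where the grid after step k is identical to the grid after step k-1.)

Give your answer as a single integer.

Answer: 12

Derivation:
Step 0 (initial): 1 infected
Step 1: +3 new -> 4 infected
Step 2: +4 new -> 8 infected
Step 3: +4 new -> 12 infected
Step 4: +5 new -> 17 infected
Step 5: +6 new -> 23 infected
Step 6: +6 new -> 29 infected
Step 7: +5 new -> 34 infected
Step 8: +4 new -> 38 infected
Step 9: +2 new -> 40 infected
Step 10: +2 new -> 42 infected
Step 11: +1 new -> 43 infected
Step 12: +0 new -> 43 infected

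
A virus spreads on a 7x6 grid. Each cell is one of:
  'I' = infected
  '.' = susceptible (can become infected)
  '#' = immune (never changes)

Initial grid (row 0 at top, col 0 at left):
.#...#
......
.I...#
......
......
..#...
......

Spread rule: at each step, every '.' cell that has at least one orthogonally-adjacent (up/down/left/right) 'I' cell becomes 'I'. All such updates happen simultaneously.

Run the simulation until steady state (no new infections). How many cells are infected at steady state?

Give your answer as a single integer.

Answer: 38

Derivation:
Step 0 (initial): 1 infected
Step 1: +4 new -> 5 infected
Step 2: +6 new -> 11 infected
Step 3: +8 new -> 19 infected
Step 4: +6 new -> 25 infected
Step 5: +7 new -> 32 infected
Step 6: +3 new -> 35 infected
Step 7: +2 new -> 37 infected
Step 8: +1 new -> 38 infected
Step 9: +0 new -> 38 infected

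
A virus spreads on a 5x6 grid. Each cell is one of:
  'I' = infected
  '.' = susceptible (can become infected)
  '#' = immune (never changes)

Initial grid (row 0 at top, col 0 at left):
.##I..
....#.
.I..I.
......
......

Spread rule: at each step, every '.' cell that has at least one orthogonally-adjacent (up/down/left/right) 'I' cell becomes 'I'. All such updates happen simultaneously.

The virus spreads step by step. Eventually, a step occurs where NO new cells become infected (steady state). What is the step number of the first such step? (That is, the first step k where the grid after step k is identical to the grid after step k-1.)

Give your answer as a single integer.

Answer: 4

Derivation:
Step 0 (initial): 3 infected
Step 1: +9 new -> 12 infected
Step 2: +10 new -> 22 infected
Step 3: +5 new -> 27 infected
Step 4: +0 new -> 27 infected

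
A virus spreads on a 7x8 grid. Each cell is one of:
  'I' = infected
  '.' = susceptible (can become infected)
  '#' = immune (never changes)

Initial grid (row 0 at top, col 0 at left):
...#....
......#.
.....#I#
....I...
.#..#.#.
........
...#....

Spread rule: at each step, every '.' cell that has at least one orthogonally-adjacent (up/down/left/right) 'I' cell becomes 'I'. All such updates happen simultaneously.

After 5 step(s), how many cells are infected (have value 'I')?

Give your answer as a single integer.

Answer: 40

Derivation:
Step 0 (initial): 2 infected
Step 1: +4 new -> 6 infected
Step 2: +6 new -> 12 infected
Step 3: +9 new -> 21 infected
Step 4: +9 new -> 30 infected
Step 5: +10 new -> 40 infected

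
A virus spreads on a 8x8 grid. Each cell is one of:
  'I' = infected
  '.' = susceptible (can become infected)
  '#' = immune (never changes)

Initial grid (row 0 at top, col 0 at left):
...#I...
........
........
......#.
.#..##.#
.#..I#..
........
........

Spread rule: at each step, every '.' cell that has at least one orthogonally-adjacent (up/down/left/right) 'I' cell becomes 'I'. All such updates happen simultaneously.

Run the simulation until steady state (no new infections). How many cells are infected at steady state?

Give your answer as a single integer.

Answer: 56

Derivation:
Step 0 (initial): 2 infected
Step 1: +4 new -> 6 infected
Step 2: +9 new -> 15 infected
Step 3: +12 new -> 27 infected
Step 4: +12 new -> 39 infected
Step 5: +10 new -> 49 infected
Step 6: +6 new -> 55 infected
Step 7: +1 new -> 56 infected
Step 8: +0 new -> 56 infected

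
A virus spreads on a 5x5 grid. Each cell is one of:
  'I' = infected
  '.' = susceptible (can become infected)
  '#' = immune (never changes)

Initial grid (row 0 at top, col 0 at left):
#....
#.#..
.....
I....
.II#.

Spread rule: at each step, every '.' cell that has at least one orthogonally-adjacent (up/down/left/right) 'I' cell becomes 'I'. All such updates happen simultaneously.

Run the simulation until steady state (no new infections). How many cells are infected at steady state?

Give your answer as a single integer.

Step 0 (initial): 3 infected
Step 1: +4 new -> 7 infected
Step 2: +3 new -> 10 infected
Step 3: +3 new -> 13 infected
Step 4: +4 new -> 17 infected
Step 5: +3 new -> 20 infected
Step 6: +1 new -> 21 infected
Step 7: +0 new -> 21 infected

Answer: 21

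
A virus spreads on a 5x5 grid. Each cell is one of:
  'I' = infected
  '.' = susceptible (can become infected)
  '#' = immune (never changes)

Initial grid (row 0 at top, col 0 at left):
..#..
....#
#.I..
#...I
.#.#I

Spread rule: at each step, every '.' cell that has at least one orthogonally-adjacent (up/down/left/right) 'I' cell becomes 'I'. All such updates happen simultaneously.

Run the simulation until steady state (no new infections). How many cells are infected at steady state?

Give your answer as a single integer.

Answer: 18

Derivation:
Step 0 (initial): 3 infected
Step 1: +6 new -> 9 infected
Step 2: +4 new -> 13 infected
Step 3: +3 new -> 16 infected
Step 4: +2 new -> 18 infected
Step 5: +0 new -> 18 infected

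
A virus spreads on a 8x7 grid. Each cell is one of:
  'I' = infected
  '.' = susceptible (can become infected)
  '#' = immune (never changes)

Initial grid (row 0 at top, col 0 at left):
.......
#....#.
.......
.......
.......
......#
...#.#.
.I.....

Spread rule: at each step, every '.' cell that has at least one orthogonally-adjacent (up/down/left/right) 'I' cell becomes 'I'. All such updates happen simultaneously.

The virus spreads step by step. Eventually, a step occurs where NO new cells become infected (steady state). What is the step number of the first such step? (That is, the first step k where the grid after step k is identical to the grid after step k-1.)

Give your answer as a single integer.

Step 0 (initial): 1 infected
Step 1: +3 new -> 4 infected
Step 2: +4 new -> 8 infected
Step 3: +4 new -> 12 infected
Step 4: +6 new -> 18 infected
Step 5: +6 new -> 24 infected
Step 6: +7 new -> 31 infected
Step 7: +5 new -> 36 infected
Step 8: +6 new -> 42 infected
Step 9: +4 new -> 46 infected
Step 10: +2 new -> 48 infected
Step 11: +2 new -> 50 infected
Step 12: +1 new -> 51 infected
Step 13: +0 new -> 51 infected

Answer: 13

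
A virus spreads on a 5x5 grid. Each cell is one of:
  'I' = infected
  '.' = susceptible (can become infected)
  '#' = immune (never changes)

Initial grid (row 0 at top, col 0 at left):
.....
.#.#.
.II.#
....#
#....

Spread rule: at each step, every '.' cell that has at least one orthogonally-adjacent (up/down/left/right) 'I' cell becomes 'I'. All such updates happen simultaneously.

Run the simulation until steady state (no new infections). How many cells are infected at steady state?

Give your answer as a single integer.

Step 0 (initial): 2 infected
Step 1: +5 new -> 7 infected
Step 2: +6 new -> 13 infected
Step 3: +4 new -> 17 infected
Step 4: +2 new -> 19 infected
Step 5: +1 new -> 20 infected
Step 6: +0 new -> 20 infected

Answer: 20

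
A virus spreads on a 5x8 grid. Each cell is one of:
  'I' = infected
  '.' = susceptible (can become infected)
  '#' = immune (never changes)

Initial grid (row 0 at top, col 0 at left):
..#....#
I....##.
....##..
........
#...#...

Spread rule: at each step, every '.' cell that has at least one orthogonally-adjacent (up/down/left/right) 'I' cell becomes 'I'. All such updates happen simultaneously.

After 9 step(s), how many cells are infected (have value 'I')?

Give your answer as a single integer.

Step 0 (initial): 1 infected
Step 1: +3 new -> 4 infected
Step 2: +4 new -> 8 infected
Step 3: +3 new -> 11 infected
Step 4: +5 new -> 16 infected
Step 5: +3 new -> 19 infected
Step 6: +3 new -> 22 infected
Step 7: +2 new -> 24 infected
Step 8: +2 new -> 26 infected
Step 9: +3 new -> 29 infected

Answer: 29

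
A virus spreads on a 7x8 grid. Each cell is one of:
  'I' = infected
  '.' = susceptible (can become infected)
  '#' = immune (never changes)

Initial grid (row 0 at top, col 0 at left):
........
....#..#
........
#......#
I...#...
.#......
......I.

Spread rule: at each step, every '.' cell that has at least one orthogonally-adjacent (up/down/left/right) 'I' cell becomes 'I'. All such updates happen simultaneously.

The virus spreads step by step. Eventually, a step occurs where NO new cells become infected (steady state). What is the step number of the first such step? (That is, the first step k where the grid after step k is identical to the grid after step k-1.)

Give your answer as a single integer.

Step 0 (initial): 2 infected
Step 1: +5 new -> 7 infected
Step 2: +7 new -> 14 infected
Step 3: +10 new -> 24 infected
Step 4: +8 new -> 32 infected
Step 5: +8 new -> 40 infected
Step 6: +6 new -> 46 infected
Step 7: +3 new -> 49 infected
Step 8: +1 new -> 50 infected
Step 9: +0 new -> 50 infected

Answer: 9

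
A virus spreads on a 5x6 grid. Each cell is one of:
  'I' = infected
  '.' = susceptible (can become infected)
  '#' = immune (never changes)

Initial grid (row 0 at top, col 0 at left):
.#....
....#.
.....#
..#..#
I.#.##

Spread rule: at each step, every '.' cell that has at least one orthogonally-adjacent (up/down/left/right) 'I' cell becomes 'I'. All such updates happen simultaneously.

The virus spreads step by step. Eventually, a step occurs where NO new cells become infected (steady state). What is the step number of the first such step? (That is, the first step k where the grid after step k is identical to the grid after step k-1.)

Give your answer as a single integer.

Answer: 11

Derivation:
Step 0 (initial): 1 infected
Step 1: +2 new -> 3 infected
Step 2: +2 new -> 5 infected
Step 3: +2 new -> 7 infected
Step 4: +3 new -> 10 infected
Step 5: +2 new -> 12 infected
Step 6: +4 new -> 16 infected
Step 7: +3 new -> 19 infected
Step 8: +1 new -> 20 infected
Step 9: +1 new -> 21 infected
Step 10: +1 new -> 22 infected
Step 11: +0 new -> 22 infected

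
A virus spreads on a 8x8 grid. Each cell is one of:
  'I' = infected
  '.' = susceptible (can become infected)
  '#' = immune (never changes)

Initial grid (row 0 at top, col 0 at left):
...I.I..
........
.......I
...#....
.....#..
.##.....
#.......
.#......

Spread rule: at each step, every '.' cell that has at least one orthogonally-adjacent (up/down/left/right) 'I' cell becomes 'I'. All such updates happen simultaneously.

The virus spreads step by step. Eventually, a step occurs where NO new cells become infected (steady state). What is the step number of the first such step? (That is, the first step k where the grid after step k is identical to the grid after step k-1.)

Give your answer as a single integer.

Step 0 (initial): 3 infected
Step 1: +8 new -> 11 infected
Step 2: +9 new -> 20 infected
Step 3: +7 new -> 27 infected
Step 4: +6 new -> 33 infected
Step 5: +7 new -> 40 infected
Step 6: +6 new -> 46 infected
Step 7: +4 new -> 50 infected
Step 8: +3 new -> 53 infected
Step 9: +2 new -> 55 infected
Step 10: +2 new -> 57 infected
Step 11: +0 new -> 57 infected

Answer: 11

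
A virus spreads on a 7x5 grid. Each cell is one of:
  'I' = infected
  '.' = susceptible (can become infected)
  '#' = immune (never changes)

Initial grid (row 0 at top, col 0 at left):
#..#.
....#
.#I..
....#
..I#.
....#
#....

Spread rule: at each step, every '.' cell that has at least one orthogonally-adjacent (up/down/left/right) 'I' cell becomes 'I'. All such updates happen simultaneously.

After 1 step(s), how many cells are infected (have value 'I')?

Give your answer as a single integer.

Step 0 (initial): 2 infected
Step 1: +5 new -> 7 infected

Answer: 7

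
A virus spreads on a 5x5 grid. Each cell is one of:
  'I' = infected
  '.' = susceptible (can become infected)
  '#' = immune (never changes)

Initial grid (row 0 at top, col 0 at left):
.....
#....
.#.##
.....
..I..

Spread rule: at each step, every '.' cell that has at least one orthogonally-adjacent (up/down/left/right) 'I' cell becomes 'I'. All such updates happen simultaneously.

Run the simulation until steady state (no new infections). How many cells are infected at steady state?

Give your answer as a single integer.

Answer: 21

Derivation:
Step 0 (initial): 1 infected
Step 1: +3 new -> 4 infected
Step 2: +5 new -> 9 infected
Step 3: +3 new -> 12 infected
Step 4: +4 new -> 16 infected
Step 5: +3 new -> 19 infected
Step 6: +2 new -> 21 infected
Step 7: +0 new -> 21 infected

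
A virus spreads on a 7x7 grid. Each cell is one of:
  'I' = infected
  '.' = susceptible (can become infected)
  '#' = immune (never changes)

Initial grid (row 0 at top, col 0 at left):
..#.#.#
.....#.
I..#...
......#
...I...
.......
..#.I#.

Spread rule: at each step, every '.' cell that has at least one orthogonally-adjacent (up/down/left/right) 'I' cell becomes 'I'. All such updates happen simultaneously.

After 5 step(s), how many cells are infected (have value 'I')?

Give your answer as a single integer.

Answer: 39

Derivation:
Step 0 (initial): 3 infected
Step 1: +9 new -> 12 infected
Step 2: +11 new -> 23 infected
Step 3: +8 new -> 31 infected
Step 4: +6 new -> 37 infected
Step 5: +2 new -> 39 infected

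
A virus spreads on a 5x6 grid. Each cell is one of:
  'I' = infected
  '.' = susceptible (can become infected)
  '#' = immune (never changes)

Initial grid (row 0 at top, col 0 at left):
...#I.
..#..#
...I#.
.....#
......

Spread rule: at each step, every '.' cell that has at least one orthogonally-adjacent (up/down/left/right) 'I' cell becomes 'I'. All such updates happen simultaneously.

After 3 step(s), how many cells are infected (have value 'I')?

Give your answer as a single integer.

Answer: 16

Derivation:
Step 0 (initial): 2 infected
Step 1: +5 new -> 7 infected
Step 2: +4 new -> 11 infected
Step 3: +5 new -> 16 infected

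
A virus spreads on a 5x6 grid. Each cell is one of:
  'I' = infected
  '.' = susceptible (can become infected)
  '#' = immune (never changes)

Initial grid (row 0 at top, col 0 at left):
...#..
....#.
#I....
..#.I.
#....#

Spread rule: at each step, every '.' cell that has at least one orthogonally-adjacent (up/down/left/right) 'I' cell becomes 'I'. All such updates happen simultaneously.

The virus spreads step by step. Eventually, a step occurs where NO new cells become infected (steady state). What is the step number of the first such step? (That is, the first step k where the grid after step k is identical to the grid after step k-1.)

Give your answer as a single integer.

Step 0 (initial): 2 infected
Step 1: +7 new -> 9 infected
Step 2: +8 new -> 17 infected
Step 3: +5 new -> 22 infected
Step 4: +1 new -> 23 infected
Step 5: +1 new -> 24 infected
Step 6: +0 new -> 24 infected

Answer: 6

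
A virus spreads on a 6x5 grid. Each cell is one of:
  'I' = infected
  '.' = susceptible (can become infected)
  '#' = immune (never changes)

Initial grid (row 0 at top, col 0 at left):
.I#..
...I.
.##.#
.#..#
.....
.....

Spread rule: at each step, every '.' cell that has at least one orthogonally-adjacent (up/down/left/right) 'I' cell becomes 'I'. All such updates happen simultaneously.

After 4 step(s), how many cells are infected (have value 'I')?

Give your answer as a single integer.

Answer: 18

Derivation:
Step 0 (initial): 2 infected
Step 1: +6 new -> 8 infected
Step 2: +3 new -> 11 infected
Step 3: +3 new -> 14 infected
Step 4: +4 new -> 18 infected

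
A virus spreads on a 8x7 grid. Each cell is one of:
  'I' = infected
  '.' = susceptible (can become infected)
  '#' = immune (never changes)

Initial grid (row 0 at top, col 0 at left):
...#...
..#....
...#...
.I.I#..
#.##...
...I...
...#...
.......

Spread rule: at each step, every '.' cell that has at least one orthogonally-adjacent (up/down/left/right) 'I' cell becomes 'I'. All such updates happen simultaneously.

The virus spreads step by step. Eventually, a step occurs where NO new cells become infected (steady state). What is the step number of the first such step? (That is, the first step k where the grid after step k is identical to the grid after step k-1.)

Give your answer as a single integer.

Step 0 (initial): 3 infected
Step 1: +6 new -> 9 infected
Step 2: +8 new -> 17 infected
Step 3: +9 new -> 26 infected
Step 4: +9 new -> 35 infected
Step 5: +4 new -> 39 infected
Step 6: +3 new -> 42 infected
Step 7: +3 new -> 45 infected
Step 8: +3 new -> 48 infected
Step 9: +0 new -> 48 infected

Answer: 9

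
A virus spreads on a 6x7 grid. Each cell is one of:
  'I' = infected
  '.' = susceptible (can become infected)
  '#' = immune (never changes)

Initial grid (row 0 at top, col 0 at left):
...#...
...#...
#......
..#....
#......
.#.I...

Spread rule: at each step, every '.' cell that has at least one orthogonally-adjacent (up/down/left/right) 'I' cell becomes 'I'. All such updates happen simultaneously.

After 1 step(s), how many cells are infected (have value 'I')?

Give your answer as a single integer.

Step 0 (initial): 1 infected
Step 1: +3 new -> 4 infected

Answer: 4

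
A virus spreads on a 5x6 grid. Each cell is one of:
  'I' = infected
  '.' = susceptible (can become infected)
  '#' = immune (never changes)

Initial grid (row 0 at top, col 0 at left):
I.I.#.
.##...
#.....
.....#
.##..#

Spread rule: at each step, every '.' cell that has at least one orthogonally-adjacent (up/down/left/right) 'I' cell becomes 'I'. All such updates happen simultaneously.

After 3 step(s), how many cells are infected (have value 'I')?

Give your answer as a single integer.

Answer: 8

Derivation:
Step 0 (initial): 2 infected
Step 1: +3 new -> 5 infected
Step 2: +1 new -> 6 infected
Step 3: +2 new -> 8 infected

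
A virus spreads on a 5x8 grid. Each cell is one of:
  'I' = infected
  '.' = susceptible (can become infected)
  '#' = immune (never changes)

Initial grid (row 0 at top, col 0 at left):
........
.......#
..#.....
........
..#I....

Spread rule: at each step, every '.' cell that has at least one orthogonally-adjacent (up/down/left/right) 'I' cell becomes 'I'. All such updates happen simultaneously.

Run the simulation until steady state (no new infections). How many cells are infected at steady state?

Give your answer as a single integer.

Answer: 37

Derivation:
Step 0 (initial): 1 infected
Step 1: +2 new -> 3 infected
Step 2: +4 new -> 7 infected
Step 3: +5 new -> 12 infected
Step 4: +9 new -> 21 infected
Step 5: +8 new -> 29 infected
Step 6: +5 new -> 34 infected
Step 7: +2 new -> 36 infected
Step 8: +1 new -> 37 infected
Step 9: +0 new -> 37 infected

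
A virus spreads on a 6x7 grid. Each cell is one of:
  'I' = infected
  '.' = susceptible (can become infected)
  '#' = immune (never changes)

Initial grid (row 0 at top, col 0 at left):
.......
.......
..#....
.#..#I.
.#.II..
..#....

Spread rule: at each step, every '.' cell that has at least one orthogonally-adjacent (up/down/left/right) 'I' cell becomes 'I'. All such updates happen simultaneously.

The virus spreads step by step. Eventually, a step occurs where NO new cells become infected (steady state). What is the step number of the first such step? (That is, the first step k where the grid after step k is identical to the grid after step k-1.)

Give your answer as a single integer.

Answer: 12

Derivation:
Step 0 (initial): 3 infected
Step 1: +7 new -> 10 infected
Step 2: +7 new -> 17 infected
Step 3: +5 new -> 22 infected
Step 4: +4 new -> 26 infected
Step 5: +2 new -> 28 infected
Step 6: +3 new -> 31 infected
Step 7: +2 new -> 33 infected
Step 8: +1 new -> 34 infected
Step 9: +1 new -> 35 infected
Step 10: +1 new -> 36 infected
Step 11: +1 new -> 37 infected
Step 12: +0 new -> 37 infected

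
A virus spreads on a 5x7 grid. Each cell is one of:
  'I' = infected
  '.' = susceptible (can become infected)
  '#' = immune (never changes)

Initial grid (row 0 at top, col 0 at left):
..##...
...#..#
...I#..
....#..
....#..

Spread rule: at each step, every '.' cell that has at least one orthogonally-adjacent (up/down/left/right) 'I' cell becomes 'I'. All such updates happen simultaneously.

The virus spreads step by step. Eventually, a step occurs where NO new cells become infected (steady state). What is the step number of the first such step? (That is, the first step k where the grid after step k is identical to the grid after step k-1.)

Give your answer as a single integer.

Step 0 (initial): 1 infected
Step 1: +2 new -> 3 infected
Step 2: +4 new -> 7 infected
Step 3: +4 new -> 11 infected
Step 4: +4 new -> 15 infected
Step 5: +2 new -> 17 infected
Step 6: +0 new -> 17 infected

Answer: 6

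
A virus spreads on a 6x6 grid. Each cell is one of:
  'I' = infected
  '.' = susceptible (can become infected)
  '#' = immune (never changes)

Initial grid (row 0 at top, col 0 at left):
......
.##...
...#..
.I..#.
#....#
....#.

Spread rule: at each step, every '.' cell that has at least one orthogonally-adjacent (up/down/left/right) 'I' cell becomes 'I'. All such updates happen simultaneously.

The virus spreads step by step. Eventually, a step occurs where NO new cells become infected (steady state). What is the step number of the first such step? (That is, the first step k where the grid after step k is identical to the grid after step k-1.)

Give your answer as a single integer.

Answer: 13

Derivation:
Step 0 (initial): 1 infected
Step 1: +4 new -> 5 infected
Step 2: +5 new -> 10 infected
Step 3: +4 new -> 14 infected
Step 4: +3 new -> 17 infected
Step 5: +1 new -> 18 infected
Step 6: +1 new -> 19 infected
Step 7: +1 new -> 20 infected
Step 8: +2 new -> 22 infected
Step 9: +2 new -> 24 infected
Step 10: +2 new -> 26 infected
Step 11: +1 new -> 27 infected
Step 12: +1 new -> 28 infected
Step 13: +0 new -> 28 infected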